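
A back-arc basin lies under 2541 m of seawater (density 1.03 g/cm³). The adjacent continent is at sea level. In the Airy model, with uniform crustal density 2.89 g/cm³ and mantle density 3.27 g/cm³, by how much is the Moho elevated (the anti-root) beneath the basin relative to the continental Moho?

For local isostatic compensation: replacing crust with seawater at the top is compensated by replacing crust with mantle at the base: d (ρ_c − ρ_w) = a (ρ_m − ρ_c).
a = d (ρ_c − ρ_w)/(ρ_m − ρ_c) = 2541 m × 1.86/0.38 = 12400 m.

12400 m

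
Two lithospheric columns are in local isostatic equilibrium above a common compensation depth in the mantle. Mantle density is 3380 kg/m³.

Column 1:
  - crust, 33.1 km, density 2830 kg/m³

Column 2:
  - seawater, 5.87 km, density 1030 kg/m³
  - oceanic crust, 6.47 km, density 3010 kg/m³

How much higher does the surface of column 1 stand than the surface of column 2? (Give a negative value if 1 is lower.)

For any compensation level in the mantle, the mantle terms cancel and isostasy reduces to e = (Σt_1 − Σt_2) − (Σ(ρt)_1 − Σ(ρt)_2) / ρ_m.
Σt_1 = 33.1 km; Σt_2 = 12.34 km; Σ(ρt)_1 = 93673; Σ(ρt)_2 = 25520.8 (in km·kg/m³).
e = (33.1 − 12.34) − (93673 − 25520.8) / 3380 = 0.597 km.

0.597 km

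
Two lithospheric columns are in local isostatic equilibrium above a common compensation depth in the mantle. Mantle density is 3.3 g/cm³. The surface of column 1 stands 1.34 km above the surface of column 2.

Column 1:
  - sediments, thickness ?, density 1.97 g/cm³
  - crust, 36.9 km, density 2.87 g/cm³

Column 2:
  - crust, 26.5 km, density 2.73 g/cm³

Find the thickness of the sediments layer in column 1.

Take the compensation level at the base of the deeper column (depth z_c below the surface of column 1) and equate Σ ρ_i t_i down to z_c; mantle fills any gap and the z_c terms cancel.
Column 1: x×1.97 + 36.9×2.87 + (z_c − 36.9 − x)×3.3
Column 2: 1.34×0 + 26.5×2.73 + (z_c − 1.34 − 26.5)×3.3
The z_c×3.3 term appears on both sides and cancels. Collect the known terms of each column as K = Σ(ρt)_known − 3.3 × (depth of known layers): K_1 = 105.903 − 3.3×36.9 = −15.867; K_2 = 72.345 − 3.3×(1.34 + 26.5) = −19.527.
Balance: K_1 − x×(3.3 − 1.97) = K_2, so x = (K_1 − K_2)/(3.3 − 1.97) = 3.66/1.33 = 2.75 km.

2.75 km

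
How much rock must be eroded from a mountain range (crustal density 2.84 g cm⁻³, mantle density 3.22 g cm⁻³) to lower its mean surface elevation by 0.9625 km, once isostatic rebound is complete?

8.16 km

Net drop Δ = e − u = e − e ρ_c/ρ_m = e (ρ_m − ρ_c)/ρ_m.
e = Δ ρ_m/(ρ_m − ρ_c) = 0.9625 km × 3.22/0.38 = 8.16 km.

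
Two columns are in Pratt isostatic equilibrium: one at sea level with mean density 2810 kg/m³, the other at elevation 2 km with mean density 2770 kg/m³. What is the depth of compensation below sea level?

ρ_ref D = ρ (D + h) → D (ρ_ref − ρ) = ρ h.
D = ρ h/(ρ_ref − ρ) = 2770 × 2 km/(2810 − 2770) = 138 km.

138 km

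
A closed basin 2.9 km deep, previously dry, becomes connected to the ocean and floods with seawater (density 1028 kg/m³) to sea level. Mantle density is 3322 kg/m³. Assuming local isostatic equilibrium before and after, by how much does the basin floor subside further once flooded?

After flooding the water column is d + s deep. Its weight must equal the weight of mantle displaced by the extra subsidence s: (d + s) ρ_w = s ρ_m.
s = d ρ_w / (ρ_m − ρ_w) = 2.9 km × 1028/(3322 − 1028) = 1.3 km.

1.3 km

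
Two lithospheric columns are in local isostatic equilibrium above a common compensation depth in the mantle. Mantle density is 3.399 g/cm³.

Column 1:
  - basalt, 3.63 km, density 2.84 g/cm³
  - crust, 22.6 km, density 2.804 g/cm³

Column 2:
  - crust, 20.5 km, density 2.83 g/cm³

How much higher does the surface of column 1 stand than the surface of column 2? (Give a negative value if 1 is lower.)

For any compensation level in the mantle, the mantle terms cancel and isostasy reduces to e = (Σt_1 − Σt_2) − (Σ(ρt)_1 − Σ(ρt)_2) / ρ_m.
Σt_1 = 26.23 km; Σt_2 = 20.5 km; Σ(ρt)_1 = 73.6796; Σ(ρt)_2 = 58.015 (in km·g/cm³).
e = (26.23 − 20.5) − (73.6796 − 58.015) / 3.399 = 1.12 km.

1.12 km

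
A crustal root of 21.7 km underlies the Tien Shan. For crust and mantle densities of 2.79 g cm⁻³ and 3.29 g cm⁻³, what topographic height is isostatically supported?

Isostatic balance requires: ρ_c h = (ρ_m − ρ_c) r.
h = r (ρ_m − ρ_c) / ρ_c = 21.7 km × (3.29 − 2.79) / 2.79 = 3.89 km.

3.89 km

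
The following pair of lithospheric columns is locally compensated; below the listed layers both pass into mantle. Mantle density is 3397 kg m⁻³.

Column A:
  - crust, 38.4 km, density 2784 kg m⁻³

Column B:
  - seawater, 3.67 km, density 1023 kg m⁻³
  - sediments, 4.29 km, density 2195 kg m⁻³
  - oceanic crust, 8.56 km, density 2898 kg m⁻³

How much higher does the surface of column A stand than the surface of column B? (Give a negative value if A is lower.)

For any compensation level in the mantle, the mantle terms cancel and isostasy reduces to e = (Σt_A − Σt_B) − (Σ(ρt)_A − Σ(ρt)_B) / ρ_m.
Σt_A = 38.4 km; Σt_B = 16.52 km; Σ(ρt)_A = 106905.6; Σ(ρt)_B = 37977.84 (in km·kg m⁻³).
e = (38.4 − 16.52) − (106905.6 − 37977.84) / 3397 = 1.59 km.

1.59 km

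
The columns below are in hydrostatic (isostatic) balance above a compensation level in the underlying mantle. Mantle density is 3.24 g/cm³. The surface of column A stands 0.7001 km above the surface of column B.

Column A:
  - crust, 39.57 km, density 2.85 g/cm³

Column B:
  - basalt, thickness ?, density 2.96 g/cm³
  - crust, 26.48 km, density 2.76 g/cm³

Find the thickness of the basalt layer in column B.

1.62 km

Take the compensation level at the base of the deeper column (depth z_c below the surface of column A) and equate Σ ρ_i t_i down to z_c; mantle fills any gap and the z_c terms cancel.
Column A: 39.57×2.85 + (z_c − 39.57)×3.24
Column B: 0.7001×0 + x×2.96 + 26.48×2.76 + (z_c − 0.7001 − 26.48 − x)×3.24
The z_c×3.24 term appears on both sides and cancels. Collect the known terms of each column as K = Σ(ρt)_known − 3.24 × (depth of known layers): K_A = 112.7745 − 3.24×39.57 = −15.4323; K_B = 73.0848 − 3.24×(0.7001 + 26.48) = −14.978724.
Balance: K_A = K_B − x×(3.24 − 2.96), so x = (K_B − K_A)/(3.24 − 2.96) = 0.453576/0.28 = 1.62 km.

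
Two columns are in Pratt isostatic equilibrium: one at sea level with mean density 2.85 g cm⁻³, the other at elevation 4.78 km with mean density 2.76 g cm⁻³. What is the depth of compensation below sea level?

ρ_ref D = ρ (D + h) → D (ρ_ref − ρ) = ρ h.
D = ρ h/(ρ_ref − ρ) = 2.76 × 4.78 km/(2.85 − 2.76) = 147 km.

147 km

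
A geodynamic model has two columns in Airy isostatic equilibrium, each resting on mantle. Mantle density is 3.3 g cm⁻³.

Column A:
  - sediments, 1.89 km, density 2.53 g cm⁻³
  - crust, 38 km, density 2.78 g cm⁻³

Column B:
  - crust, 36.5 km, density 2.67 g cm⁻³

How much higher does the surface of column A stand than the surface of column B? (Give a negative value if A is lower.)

−0.539 km

For any compensation level in the mantle, the mantle terms cancel and isostasy reduces to e = (Σt_A − Σt_B) − (Σ(ρt)_A − Σ(ρt)_B) / ρ_m.
Σt_A = 39.89 km; Σt_B = 36.5 km; Σ(ρt)_A = 110.4217; Σ(ρt)_B = 97.455 (in km·g cm⁻³).
e = (39.89 − 36.5) − (110.4217 − 97.455) / 3.3 = −0.539 km.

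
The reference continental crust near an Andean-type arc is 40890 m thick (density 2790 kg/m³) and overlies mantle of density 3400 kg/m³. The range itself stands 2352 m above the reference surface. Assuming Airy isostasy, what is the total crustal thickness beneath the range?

Root depth r = h ρ_c / (ρ_m − ρ_c) = 2352 m × 2790 / 610 = 10760 m.
Total thickness = T + h + r = 40890 m + 2352 m + 10760 m = 54000 m.

54000 m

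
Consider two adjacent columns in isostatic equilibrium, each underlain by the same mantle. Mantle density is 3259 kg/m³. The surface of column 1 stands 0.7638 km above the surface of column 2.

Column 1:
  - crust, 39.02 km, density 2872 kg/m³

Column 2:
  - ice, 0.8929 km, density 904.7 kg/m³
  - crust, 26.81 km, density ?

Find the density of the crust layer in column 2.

Take the compensation level at the base of the deeper column (depth z_c below the surface of column 1) and equate Σ ρ_i t_i down to z_c; mantle fills any gap and the z_c terms cancel.
Column 1: 39.02×2872 + (z_c − 39.02)×3259
Column 2: 0.7638×0 + 0.8929×904.7 + 26.81×ρ + (z_c − 0.7638 − 27.7029)×3259
The z_c×3259 term appears on both sides and cancels. Collect the known terms of each column as K = Σ(ρt)_known − 3259 × (depth of known layers): K_1 = 112065.44 − 3259×39.02 = −15100.74; K_2 = 807.80663 − 3259×(0.7638 + 27.7029) = −91965.1687.
Balance: K_1 = K_2 + 26.81×ρ, so ρ = (K_1 − K_2)/26.81 = 76864.4/26.81 = 2870 kg/m³.

2870 kg/m³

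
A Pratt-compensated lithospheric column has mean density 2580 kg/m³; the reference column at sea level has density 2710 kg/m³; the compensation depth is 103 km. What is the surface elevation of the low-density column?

ρ_ref D = ρ (D + h) → h = D (ρ_ref − ρ)/ρ.
h = 103 km × (2710 − 2580)/2580 = 5.19 km.

5.19 km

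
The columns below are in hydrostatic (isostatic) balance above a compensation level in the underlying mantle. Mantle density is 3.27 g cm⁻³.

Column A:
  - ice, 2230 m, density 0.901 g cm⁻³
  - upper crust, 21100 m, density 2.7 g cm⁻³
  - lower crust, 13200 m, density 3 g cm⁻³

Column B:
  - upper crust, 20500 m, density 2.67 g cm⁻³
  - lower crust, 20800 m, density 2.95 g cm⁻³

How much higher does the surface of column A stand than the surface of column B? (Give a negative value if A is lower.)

For any compensation level in the mantle, the mantle terms cancel and isostasy reduces to e = (Σt_A − Σt_B) − (Σ(ρt)_A − Σ(ρt)_B) / ρ_m.
Σt_A = 36530 m; Σt_B = 41300 m; Σ(ρt)_A = 98579.23; Σ(ρt)_B = 116095 (in m·g cm⁻³).
e = (36530 − 41300) − (98579.23 − 116095) / 3.27 = 587 m.

587 m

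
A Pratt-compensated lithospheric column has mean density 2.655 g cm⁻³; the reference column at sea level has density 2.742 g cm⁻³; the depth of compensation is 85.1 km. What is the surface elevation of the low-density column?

ρ_ref D = ρ (D + h) → h = D (ρ_ref − ρ)/ρ.
h = 85.1 km × (2.742 − 2.655)/2.655 = 2.79 km.

2.79 km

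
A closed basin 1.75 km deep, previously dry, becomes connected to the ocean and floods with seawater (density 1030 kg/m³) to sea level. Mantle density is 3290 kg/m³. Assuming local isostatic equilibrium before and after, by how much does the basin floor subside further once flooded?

After flooding the water column is d + s deep. Its weight must equal the weight of mantle displaced by the extra subsidence s: (d + s) ρ_w = s ρ_m.
s = d ρ_w / (ρ_m − ρ_w) = 1.75 km × 1030/(3290 − 1030) = 0.798 km.

0.798 km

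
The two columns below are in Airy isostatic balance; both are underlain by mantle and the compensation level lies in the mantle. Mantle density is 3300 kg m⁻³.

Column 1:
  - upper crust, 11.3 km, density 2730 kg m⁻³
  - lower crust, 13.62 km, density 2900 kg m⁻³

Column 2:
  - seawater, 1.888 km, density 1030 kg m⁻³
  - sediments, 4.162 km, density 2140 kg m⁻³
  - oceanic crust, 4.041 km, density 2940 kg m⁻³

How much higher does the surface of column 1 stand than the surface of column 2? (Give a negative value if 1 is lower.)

For any compensation level in the mantle, the mantle terms cancel and isostasy reduces to e = (Σt_1 − Σt_2) − (Σ(ρt)_1 − Σ(ρt)_2) / ρ_m.
Σt_1 = 24.92 km; Σt_2 = 10.091 km; Σ(ρt)_1 = 70347; Σ(ρt)_2 = 22731.86 (in km·kg m⁻³).
e = (24.92 − 10.091) − (70347 − 22731.86) / 3300 = 0.4 km.

0.4 km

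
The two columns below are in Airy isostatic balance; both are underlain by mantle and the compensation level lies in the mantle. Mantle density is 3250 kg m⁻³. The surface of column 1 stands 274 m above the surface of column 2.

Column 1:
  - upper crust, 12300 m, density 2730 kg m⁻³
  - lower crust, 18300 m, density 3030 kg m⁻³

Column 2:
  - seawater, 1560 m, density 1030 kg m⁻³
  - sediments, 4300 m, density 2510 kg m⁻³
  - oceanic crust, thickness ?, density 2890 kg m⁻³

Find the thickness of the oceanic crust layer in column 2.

8020 m

Take the compensation level at the base of the deeper column (depth z_c below the surface of column 1) and equate Σ ρ_i t_i down to z_c; mantle fills any gap and the z_c terms cancel.
Column 1: 12300×2730 + 18300×3030 + (z_c − 30600)×3250
Column 2: 274×0 + 1560×1030 + 4300×2510 + x×2890 + (z_c − 274 − 5860 − x)×3250
The z_c×3250 term appears on both sides and cancels. Collect the known terms of each column as K = Σ(ρt)_known − 3250 × (depth of known layers): K_1 = 89028000 − 3250×30600 = −10422000; K_2 = 12399800 − 3250×(274 + 5860) = −7535700.
Balance: K_1 = K_2 − x×(3250 − 2890), so x = (K_2 − K_1)/(3250 − 2890) = 2886300/360 = 8020 m.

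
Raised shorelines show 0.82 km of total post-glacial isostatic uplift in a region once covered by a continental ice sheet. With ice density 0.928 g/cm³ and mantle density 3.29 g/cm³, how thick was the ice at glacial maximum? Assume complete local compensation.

2.91 km

u = t ρ_ice/ρ_m → t = u ρ_m/ρ_ice = 0.82 km × 3.29/0.928 = 2.91 km.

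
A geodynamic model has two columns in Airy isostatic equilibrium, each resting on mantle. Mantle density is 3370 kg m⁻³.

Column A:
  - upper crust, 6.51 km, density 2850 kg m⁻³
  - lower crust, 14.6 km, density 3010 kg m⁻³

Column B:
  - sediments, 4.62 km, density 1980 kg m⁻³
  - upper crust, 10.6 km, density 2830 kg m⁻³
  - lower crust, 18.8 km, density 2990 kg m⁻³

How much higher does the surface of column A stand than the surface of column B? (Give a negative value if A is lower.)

For any compensation level in the mantle, the mantle terms cancel and isostasy reduces to e = (Σt_A − Σt_B) − (Σ(ρt)_A − Σ(ρt)_B) / ρ_m.
Σt_A = 21.11 km; Σt_B = 34.02 km; Σ(ρt)_A = 62499.5; Σ(ρt)_B = 95357.6 (in km·kg m⁻³).
e = (21.11 − 34.02) − (62499.5 − 95357.6) / 3370 = −3.16 km.

−3.16 km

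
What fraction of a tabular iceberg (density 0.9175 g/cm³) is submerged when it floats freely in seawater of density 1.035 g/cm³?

88.6%

Submerged fraction = ρ_obj/ρ_fluid = 0.9175/1.035 = 88.6%.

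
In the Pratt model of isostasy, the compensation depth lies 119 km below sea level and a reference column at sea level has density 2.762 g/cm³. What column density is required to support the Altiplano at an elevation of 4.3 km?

Pratt balance: ρ_ref D = ρ (D + h).
ρ = ρ_ref D/(D + h) = 2.762 × 119 km/(119 km + 4.3 km) = 2.67 g/cm³.

2.67 g/cm³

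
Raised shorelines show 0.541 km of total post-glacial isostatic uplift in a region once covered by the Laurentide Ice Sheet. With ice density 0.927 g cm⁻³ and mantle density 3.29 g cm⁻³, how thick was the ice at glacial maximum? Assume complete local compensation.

1.92 km

u = t ρ_ice/ρ_m → t = u ρ_m/ρ_ice = 0.541 km × 3.29/0.927 = 1.92 km.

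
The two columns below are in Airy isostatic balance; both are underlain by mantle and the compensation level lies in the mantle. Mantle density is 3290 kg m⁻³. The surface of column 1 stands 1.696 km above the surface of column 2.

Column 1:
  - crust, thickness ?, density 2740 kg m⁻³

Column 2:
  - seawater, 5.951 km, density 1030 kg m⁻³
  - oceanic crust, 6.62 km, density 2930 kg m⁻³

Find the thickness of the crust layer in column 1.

Take the compensation level at the base of the deeper column (depth z_c below the surface of column 1) and equate Σ ρ_i t_i down to z_c; mantle fills any gap and the z_c terms cancel.
Column 1: x×2740 + (z_c − 0 − x)×3290
Column 2: 1.696×0 + 5.951×1030 + 6.62×2930 + (z_c − 1.696 − 12.571)×3290
The z_c×3290 term appears on both sides and cancels. Collect the known terms of each column as K = Σ(ρt)_known − 3290 × (depth of known layers): K_1 = 0 − 3290×0 = 0; K_2 = 25526.13 − 3290×(1.696 + 12.571) = −21412.3.
Balance: K_1 − x×(3290 − 2740) = K_2, so x = (K_1 − K_2)/(3290 − 2740) = 21412.3/550 = 38.9 km.

38.9 km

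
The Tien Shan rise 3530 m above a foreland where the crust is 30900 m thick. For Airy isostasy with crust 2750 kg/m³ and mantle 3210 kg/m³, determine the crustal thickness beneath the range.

Root depth r = h ρ_c / (ρ_m − ρ_c) = 3530 m × 2750 / 460 = 21100 m.
Total thickness = T + h + r = 30900 m + 3530 m + 21100 m = 55500 m.

55500 m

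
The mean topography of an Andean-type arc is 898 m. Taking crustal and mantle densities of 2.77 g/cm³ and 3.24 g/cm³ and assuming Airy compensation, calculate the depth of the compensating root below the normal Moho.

By Archimedes' principle applied to the lithosphere: the weight of the topography is balanced by the buoyancy of the root, ρ_c h = (ρ_m − ρ_c) r.
r = h · ρ_c / (ρ_m − ρ_c) = 898 m × 2.77 / (3.24 − 2.77) = 5290 m.

5290 m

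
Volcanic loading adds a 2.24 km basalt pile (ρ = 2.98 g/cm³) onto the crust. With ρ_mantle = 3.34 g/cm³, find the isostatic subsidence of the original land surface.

2 km

Subaerial loading: s = t ρ_load / ρ_m.
s = 2.24 km × 2.98/3.34 = 2 km.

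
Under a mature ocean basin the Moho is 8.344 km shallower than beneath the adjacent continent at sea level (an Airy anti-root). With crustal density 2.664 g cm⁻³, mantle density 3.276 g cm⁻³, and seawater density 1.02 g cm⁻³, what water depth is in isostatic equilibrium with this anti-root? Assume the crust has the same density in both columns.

3.11 km

Replacing a thickness d of crust by seawater at the top must be balanced by replacing crust with mantle at the base: d (ρ_c − ρ_w) = a (ρ_m − ρ_c).
d = a (ρ_m − ρ_c)/(ρ_c − ρ_w) = 8.344 km × 0.612/1.644 = 3.11 km.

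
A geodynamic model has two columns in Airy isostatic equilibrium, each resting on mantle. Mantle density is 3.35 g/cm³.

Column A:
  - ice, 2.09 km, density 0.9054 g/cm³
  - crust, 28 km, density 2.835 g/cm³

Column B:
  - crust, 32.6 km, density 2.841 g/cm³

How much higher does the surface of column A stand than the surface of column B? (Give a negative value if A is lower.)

For any compensation level in the mantle, the mantle terms cancel and isostasy reduces to e = (Σt_A − Σt_B) − (Σ(ρt)_A − Σ(ρt)_B) / ρ_m.
Σt_A = 30.09 km; Σt_B = 32.6 km; Σ(ρt)_A = 81.272286; Σ(ρt)_B = 92.6166 (in km·g/cm³).
e = (30.09 − 32.6) − (81.272286 − 92.6166) / 3.35 = 0.876 km.

0.876 km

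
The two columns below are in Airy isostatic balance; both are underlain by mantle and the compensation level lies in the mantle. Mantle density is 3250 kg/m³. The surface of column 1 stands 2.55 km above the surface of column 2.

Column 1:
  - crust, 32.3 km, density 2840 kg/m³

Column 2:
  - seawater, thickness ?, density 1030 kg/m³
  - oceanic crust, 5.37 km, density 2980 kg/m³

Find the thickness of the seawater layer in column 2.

1.58 km

Take the compensation level at the base of the deeper column (depth z_c below the surface of column 1) and equate Σ ρ_i t_i down to z_c; mantle fills any gap and the z_c terms cancel.
Column 1: 32.3×2840 + (z_c − 32.3)×3250
Column 2: 2.55×0 + x×1030 + 5.37×2980 + (z_c − 2.55 − 5.37 − x)×3250
The z_c×3250 term appears on both sides and cancels. Collect the known terms of each column as K = Σ(ρt)_known − 3250 × (depth of known layers): K_1 = 91732 − 3250×32.3 = −13243; K_2 = 16002.6 − 3250×(2.55 + 5.37) = −9737.4.
Balance: K_1 = K_2 − x×(3250 − 1030), so x = (K_2 − K_1)/(3250 − 1030) = 3505.6/2220 = 1.58 km.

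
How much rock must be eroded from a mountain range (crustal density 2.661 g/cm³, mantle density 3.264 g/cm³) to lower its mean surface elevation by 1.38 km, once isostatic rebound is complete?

7.47 km

Net drop Δ = e − u = e − e ρ_c/ρ_m = e (ρ_m − ρ_c)/ρ_m.
e = Δ ρ_m/(ρ_m − ρ_c) = 1.38 km × 3.264/0.603 = 7.47 km.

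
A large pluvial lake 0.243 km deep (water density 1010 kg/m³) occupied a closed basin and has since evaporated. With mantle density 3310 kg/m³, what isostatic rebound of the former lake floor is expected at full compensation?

u = d ρ_w/ρ_m = 0.243 km × 1010/3310 = 0.0741 km.

0.0741 km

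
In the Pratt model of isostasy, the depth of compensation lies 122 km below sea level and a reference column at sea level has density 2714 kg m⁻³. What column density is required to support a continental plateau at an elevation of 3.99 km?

2630 kg m⁻³

Pratt balance: ρ_ref D = ρ (D + h).
ρ = ρ_ref D/(D + h) = 2714 × 122 km/(122 km + 3.99 km) = 2630 kg m⁻³.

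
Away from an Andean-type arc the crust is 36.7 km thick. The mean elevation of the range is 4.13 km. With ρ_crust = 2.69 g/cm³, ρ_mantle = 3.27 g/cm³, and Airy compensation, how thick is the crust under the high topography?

Root depth r = h ρ_c / (ρ_m − ρ_c) = 4.13 km × 2.69 / 0.58 = 19.15 km.
Total thickness = T + h + r = 36.7 km + 4.13 km + 19.15 km = 60 km.

60 km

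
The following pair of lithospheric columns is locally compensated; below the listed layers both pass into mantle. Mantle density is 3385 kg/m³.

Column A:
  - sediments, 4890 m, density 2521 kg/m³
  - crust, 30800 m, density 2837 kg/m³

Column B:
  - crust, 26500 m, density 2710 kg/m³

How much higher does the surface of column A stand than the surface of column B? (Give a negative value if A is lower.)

For any compensation level in the mantle, the mantle terms cancel and isostasy reduces to e = (Σt_A − Σt_B) − (Σ(ρt)_A − Σ(ρt)_B) / ρ_m.
Σt_A = 35690 m; Σt_B = 26500 m; Σ(ρt)_A = 99707290; Σ(ρt)_B = 71815000 (in m·kg/m³).
e = (35690 − 26500) − (99707290 − 71815000) / 3385 = 950 m.

950 m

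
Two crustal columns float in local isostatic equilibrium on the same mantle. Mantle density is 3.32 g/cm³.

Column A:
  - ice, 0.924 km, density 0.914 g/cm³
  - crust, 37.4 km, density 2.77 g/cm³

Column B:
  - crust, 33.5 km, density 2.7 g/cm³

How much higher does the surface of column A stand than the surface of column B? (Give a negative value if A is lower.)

0.609 km

For any compensation level in the mantle, the mantle terms cancel and isostasy reduces to e = (Σt_A − Σt_B) − (Σ(ρt)_A − Σ(ρt)_B) / ρ_m.
Σt_A = 38.324 km; Σt_B = 33.5 km; Σ(ρt)_A = 104.442536; Σ(ρt)_B = 90.45 (in km·g/cm³).
e = (38.324 − 33.5) − (104.442536 − 90.45) / 3.32 = 0.609 km.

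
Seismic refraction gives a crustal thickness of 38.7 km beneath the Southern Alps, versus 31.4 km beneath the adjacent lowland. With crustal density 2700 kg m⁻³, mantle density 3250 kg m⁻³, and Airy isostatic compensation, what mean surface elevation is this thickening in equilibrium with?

Excess crust Δ = 38.7 km − 31.4 km = 7.3 km, split between elevation h and root r with h + r = Δ.
Airy balance ρ_c h = (ρ_m − ρ_c) r gives r = h ρ_c/(ρ_m − ρ_c), so h (1 + ρ_c/(ρ_m − ρ_c)) = Δ, i.e. h = Δ (ρ_m − ρ_c)/ρ_m.
h = 7.3 km × 550/3250 = 1.24 km.

1.24 km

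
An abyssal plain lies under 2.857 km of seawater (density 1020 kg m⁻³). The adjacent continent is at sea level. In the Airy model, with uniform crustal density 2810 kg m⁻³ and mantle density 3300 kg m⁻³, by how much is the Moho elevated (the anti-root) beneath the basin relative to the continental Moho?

10.4 km

Balancing pressure at the compensation depth: replacing crust with seawater at the top is compensated by replacing crust with mantle at the base: d (ρ_c − ρ_w) = a (ρ_m − ρ_c).
a = d (ρ_c − ρ_w)/(ρ_m − ρ_c) = 2.857 km × 1790/490 = 10.4 km.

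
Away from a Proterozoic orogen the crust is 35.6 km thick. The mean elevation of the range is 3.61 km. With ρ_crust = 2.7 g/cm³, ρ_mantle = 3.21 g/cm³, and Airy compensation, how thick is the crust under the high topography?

58.3 km

Root depth r = h ρ_c / (ρ_m − ρ_c) = 3.61 km × 2.7 / 0.51 = 19.11 km.
Total thickness = T + h + r = 35.6 km + 3.61 km + 19.11 km = 58.3 km.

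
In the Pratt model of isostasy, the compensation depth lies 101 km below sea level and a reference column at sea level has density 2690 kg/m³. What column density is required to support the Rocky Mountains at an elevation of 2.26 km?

2630 kg/m³

Pratt balance: ρ_ref D = ρ (D + h).
ρ = ρ_ref D/(D + h) = 2690 × 101 km/(101 km + 2.26 km) = 2630 kg/m³.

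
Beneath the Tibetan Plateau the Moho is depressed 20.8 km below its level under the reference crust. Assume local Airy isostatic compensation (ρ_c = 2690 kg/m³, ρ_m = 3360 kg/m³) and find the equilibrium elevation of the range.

In Airy isostatic equilibrium: ρ_c h = (ρ_m − ρ_c) r.
h = r (ρ_m − ρ_c) / ρ_c = 20.8 km × (3360 − 2690) / 2690 = 5.18 km.

5.18 km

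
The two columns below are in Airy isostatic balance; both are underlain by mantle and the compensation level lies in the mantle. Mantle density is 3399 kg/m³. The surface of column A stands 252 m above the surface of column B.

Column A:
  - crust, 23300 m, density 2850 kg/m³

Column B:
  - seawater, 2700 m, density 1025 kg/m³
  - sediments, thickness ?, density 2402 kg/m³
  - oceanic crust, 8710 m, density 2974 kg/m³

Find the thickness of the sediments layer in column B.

Take the compensation level at the base of the deeper column (depth z_c below the surface of column A) and equate Σ ρ_i t_i down to z_c; mantle fills any gap and the z_c terms cancel.
Column A: 23300×2850 + (z_c − 23300)×3399
Column B: 252×0 + 2700×1025 + x×2402 + 8710×2974 + (z_c − 252 − 11410 − x)×3399
The z_c×3399 term appears on both sides and cancels. Collect the known terms of each column as K = Σ(ρt)_known − 3399 × (depth of known layers): K_A = 66405000 − 3399×23300 = −12791700; K_B = 28671040 − 3399×(252 + 11410) = −10968098.
Balance: K_A = K_B − x×(3399 − 2402), so x = (K_B − K_A)/(3399 − 2402) = 1823600/997 = 1830 m.

1830 m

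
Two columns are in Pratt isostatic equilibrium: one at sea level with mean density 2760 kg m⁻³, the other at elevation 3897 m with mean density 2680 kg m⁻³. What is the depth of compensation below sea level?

ρ_ref D = ρ (D + h) → D (ρ_ref − ρ) = ρ h.
D = ρ h/(ρ_ref − ρ) = 2680 × 3897 m/(2760 − 2680) = 131000 m.

131000 m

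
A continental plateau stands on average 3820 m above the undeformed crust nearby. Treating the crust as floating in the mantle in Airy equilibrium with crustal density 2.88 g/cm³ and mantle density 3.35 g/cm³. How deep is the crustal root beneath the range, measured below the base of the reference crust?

Balancing pressure at the compensation depth: the weight of the topography is balanced by the buoyancy of the root, ρ_c h = (ρ_m − ρ_c) r.
r = h · ρ_c / (ρ_m − ρ_c) = 3820 m × 2.88 / (3.35 − 2.88) = 23400 m.

23400 m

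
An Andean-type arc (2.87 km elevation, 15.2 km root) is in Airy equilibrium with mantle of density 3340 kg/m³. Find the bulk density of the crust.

2810 kg/m³

ρ_c h = (ρ_m − ρ_c) r → ρ_c (h + r) = ρ_m r → ρ_c = ρ_m r / (h + r).
ρ_c = 3340 × 15.2 km / (2.87 km + 15.2 km) = 2810 kg/m³.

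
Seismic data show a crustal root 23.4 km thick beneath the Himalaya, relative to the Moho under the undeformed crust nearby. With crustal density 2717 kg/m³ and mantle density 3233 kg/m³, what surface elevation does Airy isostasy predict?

Balancing pressure at the compensation depth: ρ_c h = (ρ_m − ρ_c) r.
h = r (ρ_m − ρ_c) / ρ_c = 23.4 km × (3233 − 2717) / 2717 = 4.44 km.

4.44 km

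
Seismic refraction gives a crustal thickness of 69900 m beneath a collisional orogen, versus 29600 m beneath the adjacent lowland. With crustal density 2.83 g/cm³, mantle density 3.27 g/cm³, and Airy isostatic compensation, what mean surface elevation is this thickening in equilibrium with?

5420 m

Excess crust Δ = 69900 m − 29600 m = 40300 m, split between elevation h and root r with h + r = Δ.
Airy balance ρ_c h = (ρ_m − ρ_c) r gives r = h ρ_c/(ρ_m − ρ_c), so h (1 + ρ_c/(ρ_m − ρ_c)) = Δ, i.e. h = Δ (ρ_m − ρ_c)/ρ_m.
h = 40300 m × 0.44/3.27 = 5420 m.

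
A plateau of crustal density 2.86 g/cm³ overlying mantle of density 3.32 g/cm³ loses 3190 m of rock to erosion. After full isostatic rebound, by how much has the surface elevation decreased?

442 m

Rebound u = e ρ_c/ρ_m = 3190 m × 2.86/3.32 = 2748 m.
Net surface drop = e − u = 3190 m − 2748 m = e (ρ_m − ρ_c)/ρ_m = 442 m.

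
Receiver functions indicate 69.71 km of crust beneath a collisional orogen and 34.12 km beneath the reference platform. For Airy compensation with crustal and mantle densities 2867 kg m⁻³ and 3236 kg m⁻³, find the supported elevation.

Excess crust Δ = 69.71 km − 34.12 km = 35.59 km, split between elevation h and root r with h + r = Δ.
Airy balance ρ_c h = (ρ_m − ρ_c) r gives r = h ρ_c/(ρ_m − ρ_c), so h (1 + ρ_c/(ρ_m − ρ_c)) = Δ, i.e. h = Δ (ρ_m − ρ_c)/ρ_m.
h = 35.59 km × 369/3236 = 4.06 km.

4.06 km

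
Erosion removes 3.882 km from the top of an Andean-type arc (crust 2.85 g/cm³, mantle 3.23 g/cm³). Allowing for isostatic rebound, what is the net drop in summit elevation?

Rebound u = e ρ_c/ρ_m = 3.882 km × 2.85/3.23 = 3.425 km.
Net surface drop = e − u = 3.882 km − 3.425 km = e (ρ_m − ρ_c)/ρ_m = 0.457 km.

0.457 km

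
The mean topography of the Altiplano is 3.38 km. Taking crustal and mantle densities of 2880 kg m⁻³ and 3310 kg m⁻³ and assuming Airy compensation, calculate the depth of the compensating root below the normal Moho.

22.6 km

For local isostatic compensation: the weight of the topography is balanced by the buoyancy of the root, ρ_c h = (ρ_m − ρ_c) r.
r = h · ρ_c / (ρ_m − ρ_c) = 3.38 km × 2880 / (3310 − 2880) = 22.6 km.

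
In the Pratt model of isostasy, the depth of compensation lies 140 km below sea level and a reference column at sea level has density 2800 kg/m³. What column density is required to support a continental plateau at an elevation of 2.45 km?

2750 kg/m³

Pratt balance: ρ_ref D = ρ (D + h).
ρ = ρ_ref D/(D + h) = 2800 × 140 km/(140 km + 2.45 km) = 2750 kg/m³.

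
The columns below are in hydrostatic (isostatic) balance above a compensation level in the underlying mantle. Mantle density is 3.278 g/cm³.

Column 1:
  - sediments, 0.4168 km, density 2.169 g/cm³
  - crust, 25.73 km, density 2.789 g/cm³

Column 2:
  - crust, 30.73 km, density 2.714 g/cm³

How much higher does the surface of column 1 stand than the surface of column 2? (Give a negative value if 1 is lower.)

For any compensation level in the mantle, the mantle terms cancel and isostasy reduces to e = (Σt_1 − Σt_2) − (Σ(ρt)_1 − Σ(ρt)_2) / ρ_m.
Σt_1 = 26.1468 km; Σt_2 = 30.73 km; Σ(ρt)_1 = 72.6650092; Σ(ρt)_2 = 83.40122 (in km·g/cm³).
e = (26.1468 − 30.73) − (72.6650092 − 83.40122) / 3.278 = −1.31 km.

−1.31 km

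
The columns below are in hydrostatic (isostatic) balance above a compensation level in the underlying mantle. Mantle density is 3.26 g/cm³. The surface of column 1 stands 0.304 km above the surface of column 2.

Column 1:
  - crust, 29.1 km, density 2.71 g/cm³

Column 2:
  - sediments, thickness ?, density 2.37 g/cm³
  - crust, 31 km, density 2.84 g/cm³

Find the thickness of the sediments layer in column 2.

Take the compensation level at the base of the deeper column (depth z_c below the surface of column 1) and equate Σ ρ_i t_i down to z_c; mantle fills any gap and the z_c terms cancel.
Column 1: 29.1×2.71 + (z_c − 29.1)×3.26
Column 2: 0.304×0 + x×2.37 + 31×2.84 + (z_c − 0.304 − 31 − x)×3.26
The z_c×3.26 term appears on both sides and cancels. Collect the known terms of each column as K = Σ(ρt)_known − 3.26 × (depth of known layers): K_1 = 78.861 − 3.26×29.1 = −16.005; K_2 = 88.04 − 3.26×(0.304 + 31) = −14.01104.
Balance: K_1 = K_2 − x×(3.26 − 2.37), so x = (K_2 − K_1)/(3.26 − 2.37) = 1.99396/0.89 = 2.24 km.

2.24 km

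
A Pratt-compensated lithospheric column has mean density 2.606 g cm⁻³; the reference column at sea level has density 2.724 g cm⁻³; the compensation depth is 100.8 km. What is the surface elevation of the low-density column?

ρ_ref D = ρ (D + h) → h = D (ρ_ref − ρ)/ρ.
h = 100.8 km × (2.724 − 2.606)/2.606 = 4.56 km.

4.56 km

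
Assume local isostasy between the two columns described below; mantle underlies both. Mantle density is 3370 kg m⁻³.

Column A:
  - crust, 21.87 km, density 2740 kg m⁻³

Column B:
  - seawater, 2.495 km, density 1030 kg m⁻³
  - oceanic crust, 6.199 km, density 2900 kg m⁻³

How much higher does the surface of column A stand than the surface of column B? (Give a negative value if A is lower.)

1.49 km

For any compensation level in the mantle, the mantle terms cancel and isostasy reduces to e = (Σt_A − Σt_B) − (Σ(ρt)_A − Σ(ρt)_B) / ρ_m.
Σt_A = 21.87 km; Σt_B = 8.694 km; Σ(ρt)_A = 59923.8; Σ(ρt)_B = 20546.95 (in km·kg m⁻³).
e = (21.87 − 8.694) − (59923.8 − 20546.95) / 3370 = 1.49 km.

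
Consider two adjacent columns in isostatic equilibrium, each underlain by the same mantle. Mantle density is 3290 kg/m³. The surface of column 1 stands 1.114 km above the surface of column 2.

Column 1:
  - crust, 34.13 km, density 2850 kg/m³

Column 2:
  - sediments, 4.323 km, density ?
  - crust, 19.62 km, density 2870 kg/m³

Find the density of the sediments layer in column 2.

2570 kg/m³

Take the compensation level at the base of the deeper column (depth z_c below the surface of column 1) and equate Σ ρ_i t_i down to z_c; mantle fills any gap and the z_c terms cancel.
Column 1: 34.13×2850 + (z_c − 34.13)×3290
Column 2: 1.114×0 + 4.323×ρ + 19.62×2870 + (z_c − 1.114 − 23.943)×3290
The z_c×3290 term appears on both sides and cancels. Collect the known terms of each column as K = Σ(ρt)_known − 3290 × (depth of known layers): K_1 = 97270.5 − 3290×34.13 = −15017.2; K_2 = 56309.4 − 3290×(1.114 + 23.943) = −26128.13.
Balance: K_1 = K_2 + 4.323×ρ, so ρ = (K_1 − K_2)/4.323 = 11110.9/4.323 = 2570 kg/m³.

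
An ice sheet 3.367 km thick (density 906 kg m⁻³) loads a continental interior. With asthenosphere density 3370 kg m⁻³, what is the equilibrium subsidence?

For local isostatic compensation: the ice load ρ_ice t is balanced by mantle displaced below, ρ_m s.
s = t ρ_ice / ρ_m = 3.367 km × 906/3370 = 0.905 km.

0.905 km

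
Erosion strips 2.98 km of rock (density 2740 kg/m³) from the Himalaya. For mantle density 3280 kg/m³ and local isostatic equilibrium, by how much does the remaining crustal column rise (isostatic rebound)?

2.49 km

Unloading: uplift u = e ρ_c/ρ_m = 2.98 km × 2740/3280 = 2.49 km.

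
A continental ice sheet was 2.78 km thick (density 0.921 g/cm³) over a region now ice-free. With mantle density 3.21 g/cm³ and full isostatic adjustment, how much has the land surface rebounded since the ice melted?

0.798 km

Removing the load lets mantle flow back in; uplift u satisfies ρ_ice t = ρ_m u.
u = t ρ_ice/ρ_m = 2.78 km × 0.921/3.21 = 0.798 km.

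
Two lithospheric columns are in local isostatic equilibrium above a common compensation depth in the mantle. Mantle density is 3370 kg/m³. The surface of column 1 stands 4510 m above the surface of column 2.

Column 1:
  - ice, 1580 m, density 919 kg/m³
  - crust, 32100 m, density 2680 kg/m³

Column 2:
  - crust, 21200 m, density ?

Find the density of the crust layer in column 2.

Take the compensation level at the base of the deeper column (depth z_c below the surface of column 1) and equate Σ ρ_i t_i down to z_c; mantle fills any gap and the z_c terms cancel.
Column 1: 1580×919 + 32100×2680 + (z_c − 33680)×3370
Column 2: 4510×0 + 21200×ρ + (z_c − 4510 − 21200)×3370
The z_c×3370 term appears on both sides and cancels. Collect the known terms of each column as K = Σ(ρt)_known − 3370 × (depth of known layers): K_1 = 87480020 − 3370×33680 = −26021580; K_2 = 0 − 3370×(4510 + 21200) = −86642700.
Balance: K_1 = K_2 + 21200×ρ, so ρ = (K_1 − K_2)/21200 = 60621100/21200 = 2860 kg/m³.

2860 kg/m³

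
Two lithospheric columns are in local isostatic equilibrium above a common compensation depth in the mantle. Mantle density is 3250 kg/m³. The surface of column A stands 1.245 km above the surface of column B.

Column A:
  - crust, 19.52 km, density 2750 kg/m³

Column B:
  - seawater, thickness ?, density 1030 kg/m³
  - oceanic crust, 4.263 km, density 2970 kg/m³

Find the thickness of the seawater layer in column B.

Take the compensation level at the base of the deeper column (depth z_c below the surface of column A) and equate Σ ρ_i t_i down to z_c; mantle fills any gap and the z_c terms cancel.
Column A: 19.52×2750 + (z_c − 19.52)×3250
Column B: 1.245×0 + x×1030 + 4.263×2970 + (z_c − 1.245 − 4.263 − x)×3250
The z_c×3250 term appears on both sides and cancels. Collect the known terms of each column as K = Σ(ρt)_known − 3250 × (depth of known layers): K_A = 53680 − 3250×19.52 = −9760; K_B = 12661.11 − 3250×(1.245 + 4.263) = −5239.89.
Balance: K_A = K_B − x×(3250 − 1030), so x = (K_B − K_A)/(3250 − 1030) = 4520.11/2220 = 2.04 km.

2.04 km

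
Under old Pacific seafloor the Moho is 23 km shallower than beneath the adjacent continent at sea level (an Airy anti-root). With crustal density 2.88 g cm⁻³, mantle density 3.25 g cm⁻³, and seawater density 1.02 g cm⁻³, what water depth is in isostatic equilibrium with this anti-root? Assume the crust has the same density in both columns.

Replacing a thickness d of crust by seawater at the top must be balanced by replacing crust with mantle at the base: d (ρ_c − ρ_w) = a (ρ_m − ρ_c).
d = a (ρ_m − ρ_c)/(ρ_c − ρ_w) = 23 km × 0.37/1.86 = 4.58 km.

4.58 km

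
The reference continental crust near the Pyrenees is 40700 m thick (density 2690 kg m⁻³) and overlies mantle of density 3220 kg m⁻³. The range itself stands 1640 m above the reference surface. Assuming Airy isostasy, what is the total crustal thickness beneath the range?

50700 m

Root depth r = h ρ_c / (ρ_m − ρ_c) = 1640 m × 2690 / 530 = 8324 m.
Total thickness = T + h + r = 40700 m + 1640 m + 8324 m = 50700 m.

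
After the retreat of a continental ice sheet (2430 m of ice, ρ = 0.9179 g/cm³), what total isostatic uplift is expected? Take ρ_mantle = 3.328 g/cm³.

Removing the load lets mantle flow back in; uplift u satisfies ρ_ice t = ρ_m u.
u = t ρ_ice/ρ_m = 2430 m × 0.9179/3.328 = 670 m.

670 m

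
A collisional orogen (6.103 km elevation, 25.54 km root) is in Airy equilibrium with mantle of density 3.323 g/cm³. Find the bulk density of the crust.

ρ_c h = (ρ_m − ρ_c) r → ρ_c (h + r) = ρ_m r → ρ_c = ρ_m r / (h + r).
ρ_c = 3.323 × 25.54 km / (6.103 km + 25.54 km) = 2.68 g/cm³.

2.68 g/cm³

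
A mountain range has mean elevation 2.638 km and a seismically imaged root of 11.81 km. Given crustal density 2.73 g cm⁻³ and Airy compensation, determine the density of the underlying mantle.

3.34 g cm⁻³

Airy balance: ρ_c h = (ρ_m − ρ_c) r → ρ_m = ρ_c (1 + h/r).
ρ_m = 2.73 × (1 + 2.638 km/11.81 km) = 3.34 g cm⁻³.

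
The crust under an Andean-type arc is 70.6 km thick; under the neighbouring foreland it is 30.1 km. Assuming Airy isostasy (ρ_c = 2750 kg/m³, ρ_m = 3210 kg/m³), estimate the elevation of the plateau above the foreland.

5.8 km

Excess crust Δ = 70.6 km − 30.1 km = 40.5 km, split between elevation h and root r with h + r = Δ.
Airy balance ρ_c h = (ρ_m − ρ_c) r gives r = h ρ_c/(ρ_m − ρ_c), so h (1 + ρ_c/(ρ_m − ρ_c)) = Δ, i.e. h = Δ (ρ_m − ρ_c)/ρ_m.
h = 40.5 km × 460/3210 = 5.8 km.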